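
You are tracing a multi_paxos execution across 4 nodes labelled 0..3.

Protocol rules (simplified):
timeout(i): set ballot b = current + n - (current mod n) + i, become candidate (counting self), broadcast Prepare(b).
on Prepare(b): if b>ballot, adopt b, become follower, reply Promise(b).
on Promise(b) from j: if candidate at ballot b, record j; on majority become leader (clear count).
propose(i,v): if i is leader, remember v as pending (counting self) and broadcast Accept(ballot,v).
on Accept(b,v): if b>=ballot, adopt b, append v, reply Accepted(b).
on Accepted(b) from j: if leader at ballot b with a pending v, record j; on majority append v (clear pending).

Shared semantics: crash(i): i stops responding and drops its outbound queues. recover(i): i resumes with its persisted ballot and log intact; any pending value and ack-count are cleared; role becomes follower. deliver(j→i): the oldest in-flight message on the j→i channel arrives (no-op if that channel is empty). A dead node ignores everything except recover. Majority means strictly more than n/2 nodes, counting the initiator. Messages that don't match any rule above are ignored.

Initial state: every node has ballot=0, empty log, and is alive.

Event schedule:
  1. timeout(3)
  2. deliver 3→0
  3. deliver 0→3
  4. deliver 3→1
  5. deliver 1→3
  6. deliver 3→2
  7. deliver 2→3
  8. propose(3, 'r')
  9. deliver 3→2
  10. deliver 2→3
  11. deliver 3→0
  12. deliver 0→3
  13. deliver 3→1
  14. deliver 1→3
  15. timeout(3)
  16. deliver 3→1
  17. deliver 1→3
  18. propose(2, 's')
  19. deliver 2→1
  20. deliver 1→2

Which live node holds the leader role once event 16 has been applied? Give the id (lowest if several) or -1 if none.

step 1 timeout(3): 3={cand,b=7,log=-}
step 2 deliver 3→0: 0={foll,b=7,log=-}
step 3 deliver 0→3: —
step 4 deliver 3→1: 1={foll,b=7,log=-}
step 5 deliver 1→3: 3={lead,b=7,log=-}
step 6 deliver 3→2: 2={foll,b=7,log=-}
step 7 deliver 2→3: —
step 8 propose(3,'r'): —
step 9 deliver 3→2: 2={foll,b=7,log=r}
step 10 deliver 2→3: —
step 11 deliver 3→0: 0={foll,b=7,log=r}
step 12 deliver 0→3: 3={lead,b=7,log=r}
step 13 deliver 3→1: 1={foll,b=7,log=r}
step 14 deliver 1→3: —
step 15 timeout(3): 3={cand,b=11,log=r}
step 16 deliver 3→1: 1={foll,b=11,log=r}

-1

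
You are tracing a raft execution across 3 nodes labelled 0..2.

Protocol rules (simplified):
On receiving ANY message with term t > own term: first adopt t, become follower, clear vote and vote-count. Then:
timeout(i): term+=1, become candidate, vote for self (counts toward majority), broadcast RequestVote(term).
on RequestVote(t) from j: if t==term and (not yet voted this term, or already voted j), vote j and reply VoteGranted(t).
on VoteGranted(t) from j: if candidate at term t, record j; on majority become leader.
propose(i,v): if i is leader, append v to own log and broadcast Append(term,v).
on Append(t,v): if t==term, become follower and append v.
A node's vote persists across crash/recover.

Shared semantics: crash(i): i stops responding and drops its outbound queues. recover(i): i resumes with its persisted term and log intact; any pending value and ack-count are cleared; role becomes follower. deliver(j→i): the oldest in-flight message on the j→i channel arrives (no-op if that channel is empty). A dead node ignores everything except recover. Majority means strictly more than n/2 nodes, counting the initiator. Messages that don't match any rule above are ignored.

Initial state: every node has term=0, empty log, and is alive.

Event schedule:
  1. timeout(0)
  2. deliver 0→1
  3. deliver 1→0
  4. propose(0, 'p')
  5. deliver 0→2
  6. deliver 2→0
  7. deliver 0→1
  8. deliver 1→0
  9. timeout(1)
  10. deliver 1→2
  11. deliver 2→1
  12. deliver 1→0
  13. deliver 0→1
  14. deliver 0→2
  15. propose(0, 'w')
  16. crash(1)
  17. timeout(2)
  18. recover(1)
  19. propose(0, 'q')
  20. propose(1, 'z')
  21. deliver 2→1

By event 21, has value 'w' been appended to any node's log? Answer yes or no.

e1 timeout(0): 0[cand,t=1,-]
e2 deliver 0→1: 1[foll,t=1,-]
e3 deliver 1→0: 0[lead,t=1,-]
e4 propose(0,'p'): 0[lead,t=1,p]
e5 deliver 0→2: 2[foll,t=1,-]
e6 deliver 2→0: ·
e7 deliver 0→1: 1[foll,t=1,p]
e8 deliver 1→0: ·
e9 timeout(1): 1[cand,t=2,p]
e10 deliver 1→2: 2[foll,t=2,-]
e11 deliver 2→1: 1[lead,t=2,p]
e12 deliver 1→0: 0[foll,t=2,p]
e13 deliver 0→1: ·
e14 deliver 0→2: ·
e15 propose(0,'w'): ·
e16 crash(1): 1[✗lead,t=2,p]
e17 timeout(2): 2[cand,t=3,-]
e18 recover(1): 1[foll,t=2,p]
e19 propose(0,'q'): ·
e20 propose(1,'z'): ·
e21 deliver 2→1: 1[foll,t=3,p]

no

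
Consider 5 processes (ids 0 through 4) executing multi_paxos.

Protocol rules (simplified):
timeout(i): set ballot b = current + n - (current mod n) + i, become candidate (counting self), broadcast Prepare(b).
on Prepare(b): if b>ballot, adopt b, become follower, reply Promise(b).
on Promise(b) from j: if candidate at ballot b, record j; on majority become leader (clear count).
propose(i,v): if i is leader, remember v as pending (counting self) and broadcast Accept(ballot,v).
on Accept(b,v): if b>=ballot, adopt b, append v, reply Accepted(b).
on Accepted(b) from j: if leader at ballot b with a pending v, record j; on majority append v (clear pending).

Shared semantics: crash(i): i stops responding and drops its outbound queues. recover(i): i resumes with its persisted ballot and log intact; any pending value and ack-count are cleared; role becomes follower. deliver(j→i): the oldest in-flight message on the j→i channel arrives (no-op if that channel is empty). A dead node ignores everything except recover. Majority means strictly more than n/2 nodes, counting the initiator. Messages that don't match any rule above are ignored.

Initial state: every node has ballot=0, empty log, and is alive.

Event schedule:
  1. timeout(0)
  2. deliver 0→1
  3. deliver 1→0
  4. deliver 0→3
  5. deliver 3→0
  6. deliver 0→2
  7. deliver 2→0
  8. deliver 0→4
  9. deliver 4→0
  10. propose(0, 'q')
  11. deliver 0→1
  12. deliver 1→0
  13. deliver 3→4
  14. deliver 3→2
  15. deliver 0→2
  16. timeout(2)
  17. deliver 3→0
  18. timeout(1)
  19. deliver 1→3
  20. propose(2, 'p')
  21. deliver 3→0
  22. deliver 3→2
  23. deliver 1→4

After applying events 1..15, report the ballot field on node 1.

1. timeout(0):  <0:cand b5 ->
2. deliver 0→1:  <1:foll b5 ->
3. deliver 1→0:  nop
4. deliver 0→3:  <3:foll b5 ->
5. deliver 3→0:  <0:lead b5 ->
6. deliver 0→2:  <2:foll b5 ->
7. deliver 2→0:  nop
8. deliver 0→4:  <4:foll b5 ->
9. deliver 4→0:  nop
10. propose(0,'q'):  nop
11. deliver 0→1:  <1:foll b5 q>
12. deliver 1→0:  nop
13. deliver 3→4:  nop
14. deliver 3→2:  nop
15. deliver 0→2:  <2:foll b5 q>

5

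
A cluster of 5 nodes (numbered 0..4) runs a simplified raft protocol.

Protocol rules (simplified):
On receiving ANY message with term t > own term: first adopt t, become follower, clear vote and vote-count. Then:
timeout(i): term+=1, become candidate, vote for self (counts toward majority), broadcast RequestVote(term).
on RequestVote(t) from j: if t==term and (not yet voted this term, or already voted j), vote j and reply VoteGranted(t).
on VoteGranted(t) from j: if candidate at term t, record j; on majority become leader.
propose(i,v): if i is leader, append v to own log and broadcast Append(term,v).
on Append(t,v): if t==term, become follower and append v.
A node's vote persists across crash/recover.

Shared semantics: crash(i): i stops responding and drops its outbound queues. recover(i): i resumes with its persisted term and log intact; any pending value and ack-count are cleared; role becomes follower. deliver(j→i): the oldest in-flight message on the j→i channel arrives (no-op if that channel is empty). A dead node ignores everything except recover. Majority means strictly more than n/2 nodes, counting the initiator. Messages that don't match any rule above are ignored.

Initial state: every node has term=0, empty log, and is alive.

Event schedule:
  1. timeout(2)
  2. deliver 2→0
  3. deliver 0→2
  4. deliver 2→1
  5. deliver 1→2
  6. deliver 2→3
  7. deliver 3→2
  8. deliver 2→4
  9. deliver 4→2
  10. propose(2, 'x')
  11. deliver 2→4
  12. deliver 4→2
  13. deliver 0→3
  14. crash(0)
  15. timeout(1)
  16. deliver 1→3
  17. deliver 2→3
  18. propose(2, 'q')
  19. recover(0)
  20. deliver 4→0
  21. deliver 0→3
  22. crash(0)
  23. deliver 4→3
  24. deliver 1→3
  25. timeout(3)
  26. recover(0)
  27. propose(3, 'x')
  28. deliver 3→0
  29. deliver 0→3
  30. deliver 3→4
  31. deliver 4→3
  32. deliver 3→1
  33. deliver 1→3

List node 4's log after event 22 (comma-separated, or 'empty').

step 1 timeout(2): 2={cand,t=1,log=-}
step 2 deliver 2→0: 0={foll,t=1,log=-}
step 3 deliver 0→2: —
step 4 deliver 2→1: 1={foll,t=1,log=-}
step 5 deliver 1→2: 2={lead,t=1,log=-}
step 6 deliver 2→3: 3={foll,t=1,log=-}
step 7 deliver 3→2: —
step 8 deliver 2→4: 4={foll,t=1,log=-}
step 9 deliver 4→2: —
step 10 propose(2,'x'): 2={lead,t=1,log=x}
step 11 deliver 2→4: 4={foll,t=1,log=x}
step 12 deliver 4→2: —
step 13 deliver 0→3: —
step 14 crash(0): 0={✗foll,t=1,log=-}
step 15 timeout(1): 1={cand,t=2,log=-}
step 16 deliver 1→3: 3={foll,t=2,log=-}
step 17 deliver 2→3: —
step 18 propose(2,'q'): 2={lead,t=1,log=x,q}
step 19 recover(0): 0={foll,t=1,log=-}
step 20 deliver 4→0: —
step 21 deliver 0→3: —
step 22 crash(0): 0={✗foll,t=1,log=-}

x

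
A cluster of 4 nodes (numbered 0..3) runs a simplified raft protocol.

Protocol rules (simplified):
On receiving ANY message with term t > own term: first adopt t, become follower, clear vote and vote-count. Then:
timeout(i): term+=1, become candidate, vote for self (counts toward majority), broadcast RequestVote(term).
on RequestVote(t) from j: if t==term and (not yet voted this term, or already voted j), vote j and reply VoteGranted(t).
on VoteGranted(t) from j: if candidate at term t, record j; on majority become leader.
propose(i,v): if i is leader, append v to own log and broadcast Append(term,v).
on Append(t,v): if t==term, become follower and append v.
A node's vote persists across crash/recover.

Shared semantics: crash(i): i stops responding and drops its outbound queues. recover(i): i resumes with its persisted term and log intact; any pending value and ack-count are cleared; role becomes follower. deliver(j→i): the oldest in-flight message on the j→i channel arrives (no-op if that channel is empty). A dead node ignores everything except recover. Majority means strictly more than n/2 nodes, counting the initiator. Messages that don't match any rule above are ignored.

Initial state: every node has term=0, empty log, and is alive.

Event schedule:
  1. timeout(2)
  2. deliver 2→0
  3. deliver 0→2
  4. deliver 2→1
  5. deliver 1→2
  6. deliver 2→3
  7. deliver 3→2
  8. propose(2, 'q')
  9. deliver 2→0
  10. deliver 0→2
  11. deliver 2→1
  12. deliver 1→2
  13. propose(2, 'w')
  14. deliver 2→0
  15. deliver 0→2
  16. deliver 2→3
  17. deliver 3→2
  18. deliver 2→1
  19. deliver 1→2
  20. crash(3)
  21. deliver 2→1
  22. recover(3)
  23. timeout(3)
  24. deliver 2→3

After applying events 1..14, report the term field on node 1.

1

after 1 — timeout(2): n2:cand/t1/[-]
after 2 — deliver 2→0: n0:foll/t1/[-]
after 3 — deliver 0→2: ·
after 4 — deliver 2→1: n1:foll/t1/[-]
after 5 — deliver 1→2: n2:lead/t1/[-]
after 6 — deliver 2→3: n3:foll/t1/[-]
after 7 — deliver 3→2: ·
after 8 — propose(2,'q'): n2:lead/t1/[q]
after 9 — deliver 2→0: n0:foll/t1/[q]
after 10 — deliver 0→2: ·
after 11 — deliver 2→1: n1:foll/t1/[q]
after 12 — deliver 1→2: ·
after 13 — propose(2,'w'): n2:lead/t1/[q,w]
after 14 — deliver 2→0: n0:foll/t1/[q,w]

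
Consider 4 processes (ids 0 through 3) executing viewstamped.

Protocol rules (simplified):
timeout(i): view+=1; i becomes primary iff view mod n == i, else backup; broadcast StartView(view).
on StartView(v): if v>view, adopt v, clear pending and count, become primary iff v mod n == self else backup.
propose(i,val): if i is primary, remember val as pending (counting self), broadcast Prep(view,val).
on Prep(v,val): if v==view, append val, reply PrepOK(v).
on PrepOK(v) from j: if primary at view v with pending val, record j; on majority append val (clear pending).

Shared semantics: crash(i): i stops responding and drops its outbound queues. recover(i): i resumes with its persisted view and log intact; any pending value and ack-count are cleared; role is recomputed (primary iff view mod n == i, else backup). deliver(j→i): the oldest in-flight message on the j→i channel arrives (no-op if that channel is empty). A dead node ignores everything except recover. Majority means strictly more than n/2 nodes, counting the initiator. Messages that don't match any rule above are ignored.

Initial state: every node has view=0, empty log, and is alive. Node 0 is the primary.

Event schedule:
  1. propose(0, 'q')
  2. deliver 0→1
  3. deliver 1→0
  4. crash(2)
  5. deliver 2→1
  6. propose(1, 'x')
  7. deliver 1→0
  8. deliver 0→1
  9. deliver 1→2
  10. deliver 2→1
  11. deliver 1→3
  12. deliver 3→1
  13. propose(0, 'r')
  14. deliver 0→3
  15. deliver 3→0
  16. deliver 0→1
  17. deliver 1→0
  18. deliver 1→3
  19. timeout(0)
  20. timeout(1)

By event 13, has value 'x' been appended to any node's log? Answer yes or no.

no

step 1 propose(0,'q'): —
step 2 deliver 0→1: 1={back,v=0,log=q}
step 3 deliver 1→0: —
step 4 crash(2): 2={✗back,v=0,log=-}
step 5 deliver 2→1: —
step 6 propose(1,'x'): —
step 7 deliver 1→0: —
step 8 deliver 0→1: —
step 9 deliver 1→2: —
step 10 deliver 2→1: —
step 11 deliver 1→3: —
step 12 deliver 3→1: —
step 13 propose(0,'r'): —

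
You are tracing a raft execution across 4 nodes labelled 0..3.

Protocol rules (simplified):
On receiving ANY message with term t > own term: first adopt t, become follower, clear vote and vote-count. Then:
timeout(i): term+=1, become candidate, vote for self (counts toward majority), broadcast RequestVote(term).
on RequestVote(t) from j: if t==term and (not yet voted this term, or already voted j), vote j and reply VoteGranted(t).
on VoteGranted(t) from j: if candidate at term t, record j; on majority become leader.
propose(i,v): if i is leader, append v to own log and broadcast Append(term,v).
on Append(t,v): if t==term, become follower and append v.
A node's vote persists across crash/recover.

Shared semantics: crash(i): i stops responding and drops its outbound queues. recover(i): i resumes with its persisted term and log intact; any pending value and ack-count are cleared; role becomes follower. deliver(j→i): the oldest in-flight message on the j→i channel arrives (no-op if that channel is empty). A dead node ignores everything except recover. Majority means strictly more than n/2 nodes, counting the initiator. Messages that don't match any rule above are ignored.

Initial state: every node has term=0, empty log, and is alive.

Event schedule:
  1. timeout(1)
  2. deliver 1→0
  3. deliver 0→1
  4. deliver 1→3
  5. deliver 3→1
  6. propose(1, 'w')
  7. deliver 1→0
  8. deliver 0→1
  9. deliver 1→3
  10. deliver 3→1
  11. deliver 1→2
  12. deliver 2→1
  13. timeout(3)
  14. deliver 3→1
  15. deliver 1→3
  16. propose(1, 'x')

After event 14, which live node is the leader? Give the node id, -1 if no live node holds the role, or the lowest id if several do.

e1 timeout(1): 1[cand,t=1,-]
e2 deliver 1→0: 0[foll,t=1,-]
e3 deliver 0→1: ·
e4 deliver 1→3: 3[foll,t=1,-]
e5 deliver 3→1: 1[lead,t=1,-]
e6 propose(1,'w'): 1[lead,t=1,w]
e7 deliver 1→0: 0[foll,t=1,w]
e8 deliver 0→1: ·
e9 deliver 1→3: 3[foll,t=1,w]
e10 deliver 3→1: ·
e11 deliver 1→2: 2[foll,t=1,-]
e12 deliver 2→1: ·
e13 timeout(3): 3[cand,t=2,w]
e14 deliver 3→1: 1[foll,t=2,w]

-1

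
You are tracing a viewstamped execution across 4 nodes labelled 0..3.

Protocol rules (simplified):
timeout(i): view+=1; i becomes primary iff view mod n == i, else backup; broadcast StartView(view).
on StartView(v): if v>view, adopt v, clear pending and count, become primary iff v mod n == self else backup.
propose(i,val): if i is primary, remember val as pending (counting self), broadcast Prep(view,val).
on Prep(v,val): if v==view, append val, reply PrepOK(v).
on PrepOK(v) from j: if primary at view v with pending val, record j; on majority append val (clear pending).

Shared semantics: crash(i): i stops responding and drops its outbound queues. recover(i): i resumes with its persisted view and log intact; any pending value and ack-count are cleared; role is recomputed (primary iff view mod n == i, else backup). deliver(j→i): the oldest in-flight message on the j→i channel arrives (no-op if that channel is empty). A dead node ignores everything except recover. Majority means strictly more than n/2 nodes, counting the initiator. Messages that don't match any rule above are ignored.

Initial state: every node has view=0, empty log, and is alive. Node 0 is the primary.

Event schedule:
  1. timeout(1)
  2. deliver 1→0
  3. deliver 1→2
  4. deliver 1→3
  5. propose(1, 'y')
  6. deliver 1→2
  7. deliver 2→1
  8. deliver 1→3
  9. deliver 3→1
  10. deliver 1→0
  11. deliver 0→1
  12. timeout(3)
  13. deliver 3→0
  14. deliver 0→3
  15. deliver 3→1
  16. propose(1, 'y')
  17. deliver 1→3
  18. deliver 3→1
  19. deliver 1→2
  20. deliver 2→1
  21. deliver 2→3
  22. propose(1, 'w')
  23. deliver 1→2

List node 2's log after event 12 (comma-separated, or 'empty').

y

1. timeout(1):  <1:prim v1 ->
2. deliver 1→0:  <0:back v1 ->
3. deliver 1→2:  <2:back v1 ->
4. deliver 1→3:  <3:back v1 ->
5. propose(1,'y'):  nop
6. deliver 1→2:  <2:back v1 y>
7. deliver 2→1:  nop
8. deliver 1→3:  <3:back v1 y>
9. deliver 3→1:  <1:prim v1 y>
10. deliver 1→0:  <0:back v1 y>
11. deliver 0→1:  nop
12. timeout(3):  <3:back v2 y>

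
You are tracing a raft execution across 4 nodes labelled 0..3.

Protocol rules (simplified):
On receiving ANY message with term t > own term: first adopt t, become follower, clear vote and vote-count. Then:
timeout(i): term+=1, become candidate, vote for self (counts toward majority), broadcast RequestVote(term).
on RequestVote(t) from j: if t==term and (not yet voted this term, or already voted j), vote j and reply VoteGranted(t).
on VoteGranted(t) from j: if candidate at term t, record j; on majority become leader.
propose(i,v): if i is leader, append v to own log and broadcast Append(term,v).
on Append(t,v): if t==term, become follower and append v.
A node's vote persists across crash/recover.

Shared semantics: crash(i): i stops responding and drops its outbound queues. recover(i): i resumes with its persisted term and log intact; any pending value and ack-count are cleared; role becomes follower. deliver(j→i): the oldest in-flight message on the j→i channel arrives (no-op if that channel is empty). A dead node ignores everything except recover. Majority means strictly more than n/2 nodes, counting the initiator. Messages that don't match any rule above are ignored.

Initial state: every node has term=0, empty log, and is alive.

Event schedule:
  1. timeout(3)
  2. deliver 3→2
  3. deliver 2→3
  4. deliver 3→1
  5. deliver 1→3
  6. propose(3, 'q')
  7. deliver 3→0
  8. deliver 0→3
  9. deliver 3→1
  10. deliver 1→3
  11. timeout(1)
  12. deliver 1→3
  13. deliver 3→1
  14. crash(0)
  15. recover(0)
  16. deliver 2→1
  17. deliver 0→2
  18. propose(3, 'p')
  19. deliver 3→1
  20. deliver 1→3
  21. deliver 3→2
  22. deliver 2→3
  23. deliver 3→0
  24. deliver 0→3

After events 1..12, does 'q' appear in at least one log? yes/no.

yes

after 1 — timeout(3): n3:cand/t1/[-]
after 2 — deliver 3→2: n2:foll/t1/[-]
after 3 — deliver 2→3: ·
after 4 — deliver 3→1: n1:foll/t1/[-]
after 5 — deliver 1→3: n3:lead/t1/[-]
after 6 — propose(3,'q'): n3:lead/t1/[q]
after 7 — deliver 3→0: n0:foll/t1/[-]
after 8 — deliver 0→3: ·
after 9 — deliver 3→1: n1:foll/t1/[q]
after 10 — deliver 1→3: ·
after 11 — timeout(1): n1:cand/t2/[q]
after 12 — deliver 1→3: n3:foll/t2/[q]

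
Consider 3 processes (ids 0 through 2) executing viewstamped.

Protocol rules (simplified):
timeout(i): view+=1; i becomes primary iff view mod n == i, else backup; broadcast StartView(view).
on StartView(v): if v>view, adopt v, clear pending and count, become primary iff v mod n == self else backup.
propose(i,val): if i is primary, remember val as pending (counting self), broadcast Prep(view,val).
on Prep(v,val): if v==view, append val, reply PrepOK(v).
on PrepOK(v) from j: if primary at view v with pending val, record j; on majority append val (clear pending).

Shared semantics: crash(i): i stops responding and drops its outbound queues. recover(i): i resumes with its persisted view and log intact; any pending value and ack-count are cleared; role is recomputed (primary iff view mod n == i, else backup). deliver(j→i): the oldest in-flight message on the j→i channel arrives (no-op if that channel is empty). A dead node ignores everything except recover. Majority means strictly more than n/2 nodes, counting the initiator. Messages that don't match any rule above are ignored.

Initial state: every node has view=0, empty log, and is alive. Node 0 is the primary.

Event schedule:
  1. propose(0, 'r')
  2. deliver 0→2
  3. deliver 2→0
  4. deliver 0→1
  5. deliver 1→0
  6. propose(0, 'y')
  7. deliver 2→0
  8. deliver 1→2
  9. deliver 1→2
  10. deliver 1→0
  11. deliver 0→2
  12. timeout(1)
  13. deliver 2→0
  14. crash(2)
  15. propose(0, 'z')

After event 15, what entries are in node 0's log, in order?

after 1 — propose(0,'r'): ·
after 2 — deliver 0→2: n2:back/v0/[r]
after 3 — deliver 2→0: n0:prim/v0/[r]
after 4 — deliver 0→1: n1:back/v0/[r]
after 5 — deliver 1→0: ·
after 6 — propose(0,'y'): ·
after 7 — deliver 2→0: ·
after 8 — deliver 1→2: ·
after 9 — deliver 1→2: ·
after 10 — deliver 1→0: ·
after 11 — deliver 0→2: n2:back/v0/[r,y]
after 12 — timeout(1): n1:prim/v1/[r]
after 13 — deliver 2→0: n0:prim/v0/[r,y]
after 14 — crash(2): n2:✗back/v0/[r,y]
after 15 — propose(0,'z'): ·

r,y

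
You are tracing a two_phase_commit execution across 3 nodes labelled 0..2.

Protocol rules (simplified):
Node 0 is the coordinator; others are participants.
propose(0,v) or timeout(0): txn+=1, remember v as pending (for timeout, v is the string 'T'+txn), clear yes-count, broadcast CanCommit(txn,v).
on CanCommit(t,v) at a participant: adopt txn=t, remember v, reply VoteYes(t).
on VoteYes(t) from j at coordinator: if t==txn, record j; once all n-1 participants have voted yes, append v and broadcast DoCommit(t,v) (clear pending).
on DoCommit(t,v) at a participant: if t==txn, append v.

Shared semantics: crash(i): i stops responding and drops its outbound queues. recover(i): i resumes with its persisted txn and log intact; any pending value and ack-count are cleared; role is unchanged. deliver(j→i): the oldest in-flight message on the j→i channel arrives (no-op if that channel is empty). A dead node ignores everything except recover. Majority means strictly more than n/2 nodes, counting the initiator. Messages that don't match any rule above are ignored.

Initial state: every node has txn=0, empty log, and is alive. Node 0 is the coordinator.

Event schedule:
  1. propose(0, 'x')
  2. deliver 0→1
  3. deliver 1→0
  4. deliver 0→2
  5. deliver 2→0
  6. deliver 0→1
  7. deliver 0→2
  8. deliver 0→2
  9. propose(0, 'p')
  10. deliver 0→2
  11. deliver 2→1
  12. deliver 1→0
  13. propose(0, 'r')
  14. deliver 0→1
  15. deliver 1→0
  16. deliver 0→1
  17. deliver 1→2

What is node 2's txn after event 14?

2

[1] propose(0,'x') → N0(coor t1 [-])
[2] deliver 0→1 → N1(part t1 [-])
[3] deliver 1→0 → ∅
[4] deliver 0→2 → N2(part t1 [-])
[5] deliver 2→0 → N0(coor t1 [x])
[6] deliver 0→1 → N1(part t1 [x])
[7] deliver 0→2 → N2(part t1 [x])
[8] deliver 0→2 → ∅
[9] propose(0,'p') → N0(coor t2 [x])
[10] deliver 0→2 → N2(part t2 [x])
[11] deliver 2→1 → ∅
[12] deliver 1→0 → ∅
[13] propose(0,'r') → N0(coor t3 [x])
[14] deliver 0→1 → N1(part t2 [x])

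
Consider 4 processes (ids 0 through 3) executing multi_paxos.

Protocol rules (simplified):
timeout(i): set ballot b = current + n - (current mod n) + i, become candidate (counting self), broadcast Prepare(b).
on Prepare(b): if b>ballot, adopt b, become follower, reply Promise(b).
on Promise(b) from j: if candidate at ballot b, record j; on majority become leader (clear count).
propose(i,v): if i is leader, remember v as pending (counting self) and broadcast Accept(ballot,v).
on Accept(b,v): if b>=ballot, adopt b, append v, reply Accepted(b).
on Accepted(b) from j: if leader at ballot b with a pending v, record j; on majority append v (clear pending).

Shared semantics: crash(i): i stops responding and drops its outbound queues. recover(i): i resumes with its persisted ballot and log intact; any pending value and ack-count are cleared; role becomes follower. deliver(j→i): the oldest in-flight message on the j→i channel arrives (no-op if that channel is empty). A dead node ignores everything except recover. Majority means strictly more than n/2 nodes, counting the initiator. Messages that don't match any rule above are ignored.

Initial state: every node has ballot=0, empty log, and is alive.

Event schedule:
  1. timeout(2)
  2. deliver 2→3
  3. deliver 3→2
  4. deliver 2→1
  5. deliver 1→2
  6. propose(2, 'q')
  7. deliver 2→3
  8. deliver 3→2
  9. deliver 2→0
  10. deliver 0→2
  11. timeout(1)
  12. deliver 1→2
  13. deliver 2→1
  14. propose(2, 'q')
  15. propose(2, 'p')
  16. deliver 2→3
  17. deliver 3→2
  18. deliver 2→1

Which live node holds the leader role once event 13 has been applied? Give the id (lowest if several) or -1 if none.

e1 timeout(2): 2[cand,b=6,-]
e2 deliver 2→3: 3[foll,b=6,-]
e3 deliver 3→2: ·
e4 deliver 2→1: 1[foll,b=6,-]
e5 deliver 1→2: 2[lead,b=6,-]
e6 propose(2,'q'): ·
e7 deliver 2→3: 3[foll,b=6,q]
e8 deliver 3→2: ·
e9 deliver 2→0: 0[foll,b=6,-]
e10 deliver 0→2: ·
e11 timeout(1): 1[cand,b=9,-]
e12 deliver 1→2: 2[foll,b=9,-]
e13 deliver 2→1: ·

-1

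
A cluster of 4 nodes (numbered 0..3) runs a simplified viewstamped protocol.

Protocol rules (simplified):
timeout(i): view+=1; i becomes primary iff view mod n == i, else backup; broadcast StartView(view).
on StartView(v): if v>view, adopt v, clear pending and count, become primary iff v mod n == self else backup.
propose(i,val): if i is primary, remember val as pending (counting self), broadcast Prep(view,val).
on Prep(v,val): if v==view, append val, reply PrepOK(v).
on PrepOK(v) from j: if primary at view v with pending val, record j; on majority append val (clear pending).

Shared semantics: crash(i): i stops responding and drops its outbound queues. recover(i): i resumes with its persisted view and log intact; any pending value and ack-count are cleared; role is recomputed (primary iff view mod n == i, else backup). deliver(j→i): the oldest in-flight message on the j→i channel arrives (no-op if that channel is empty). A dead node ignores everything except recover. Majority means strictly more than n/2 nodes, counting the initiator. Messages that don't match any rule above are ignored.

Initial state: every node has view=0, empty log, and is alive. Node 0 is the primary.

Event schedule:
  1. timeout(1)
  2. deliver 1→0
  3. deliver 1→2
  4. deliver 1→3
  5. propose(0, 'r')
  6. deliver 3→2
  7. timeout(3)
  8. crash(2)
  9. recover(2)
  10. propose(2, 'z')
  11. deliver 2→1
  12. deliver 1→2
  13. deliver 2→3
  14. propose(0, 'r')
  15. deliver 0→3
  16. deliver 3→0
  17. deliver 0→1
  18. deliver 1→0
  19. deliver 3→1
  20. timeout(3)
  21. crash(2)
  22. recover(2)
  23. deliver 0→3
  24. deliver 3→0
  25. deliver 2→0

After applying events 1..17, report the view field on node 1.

1. timeout(1):  <1:prim v1 ->
2. deliver 1→0:  <0:back v1 ->
3. deliver 1→2:  <2:back v1 ->
4. deliver 1→3:  <3:back v1 ->
5. propose(0,'r'):  nop
6. deliver 3→2:  nop
7. timeout(3):  <3:back v2 ->
8. crash(2):  <2:✗back v1 ->
9. recover(2):  <2:back v1 ->
10. propose(2,'z'):  nop
11. deliver 2→1:  nop
12. deliver 1→2:  nop
13. deliver 2→3:  nop
14. propose(0,'r'):  nop
15. deliver 0→3:  nop
16. deliver 3→0:  <0:back v2 ->
17. deliver 0→1:  nop

1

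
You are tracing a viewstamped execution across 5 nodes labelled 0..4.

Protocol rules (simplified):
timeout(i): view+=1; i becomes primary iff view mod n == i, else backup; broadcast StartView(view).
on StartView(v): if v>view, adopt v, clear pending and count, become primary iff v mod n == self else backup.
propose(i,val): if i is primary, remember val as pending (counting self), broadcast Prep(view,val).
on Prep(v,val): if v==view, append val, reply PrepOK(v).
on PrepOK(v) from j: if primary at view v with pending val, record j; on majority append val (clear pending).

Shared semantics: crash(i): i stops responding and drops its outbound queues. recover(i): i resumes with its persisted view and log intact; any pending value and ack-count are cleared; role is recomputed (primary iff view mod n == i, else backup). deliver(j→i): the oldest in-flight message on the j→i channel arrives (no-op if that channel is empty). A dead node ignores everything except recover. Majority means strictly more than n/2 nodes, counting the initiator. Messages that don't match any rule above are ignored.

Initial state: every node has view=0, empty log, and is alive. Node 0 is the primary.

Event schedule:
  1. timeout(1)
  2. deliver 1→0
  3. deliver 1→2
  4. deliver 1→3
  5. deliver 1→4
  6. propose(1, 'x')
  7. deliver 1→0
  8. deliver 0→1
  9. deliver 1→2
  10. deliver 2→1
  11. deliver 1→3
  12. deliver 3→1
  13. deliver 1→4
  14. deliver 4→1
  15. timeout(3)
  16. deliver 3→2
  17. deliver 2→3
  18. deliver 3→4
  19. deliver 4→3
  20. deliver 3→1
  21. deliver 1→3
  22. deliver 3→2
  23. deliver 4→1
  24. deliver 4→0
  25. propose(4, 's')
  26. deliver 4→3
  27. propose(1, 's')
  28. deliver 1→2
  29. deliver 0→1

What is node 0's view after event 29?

1. timeout(1):  <1:prim v1 ->
2. deliver 1→0:  <0:back v1 ->
3. deliver 1→2:  <2:back v1 ->
4. deliver 1→3:  <3:back v1 ->
5. deliver 1→4:  <4:back v1 ->
6. propose(1,'x'):  nop
7. deliver 1→0:  <0:back v1 x>
8. deliver 0→1:  nop
9. deliver 1→2:  <2:back v1 x>
10. deliver 2→1:  <1:prim v1 x>
11. deliver 1→3:  <3:back v1 x>
12. deliver 3→1:  nop
13. deliver 1→4:  <4:back v1 x>
14. deliver 4→1:  nop
15. timeout(3):  <3:back v2 x>
16. deliver 3→2:  <2:prim v2 x>
17. deliver 2→3:  nop
18. deliver 3→4:  <4:back v2 x>
19. deliver 4→3:  nop
20. deliver 3→1:  <1:back v2 x>
21. deliver 1→3:  nop
22. deliver 3→2:  nop
23. deliver 4→1:  nop
24. deliver 4→0:  nop
25. propose(4,'s'):  nop
26. deliver 4→3:  nop
27. propose(1,'s'):  nop
28. deliver 1→2:  nop
29. deliver 0→1:  nop

1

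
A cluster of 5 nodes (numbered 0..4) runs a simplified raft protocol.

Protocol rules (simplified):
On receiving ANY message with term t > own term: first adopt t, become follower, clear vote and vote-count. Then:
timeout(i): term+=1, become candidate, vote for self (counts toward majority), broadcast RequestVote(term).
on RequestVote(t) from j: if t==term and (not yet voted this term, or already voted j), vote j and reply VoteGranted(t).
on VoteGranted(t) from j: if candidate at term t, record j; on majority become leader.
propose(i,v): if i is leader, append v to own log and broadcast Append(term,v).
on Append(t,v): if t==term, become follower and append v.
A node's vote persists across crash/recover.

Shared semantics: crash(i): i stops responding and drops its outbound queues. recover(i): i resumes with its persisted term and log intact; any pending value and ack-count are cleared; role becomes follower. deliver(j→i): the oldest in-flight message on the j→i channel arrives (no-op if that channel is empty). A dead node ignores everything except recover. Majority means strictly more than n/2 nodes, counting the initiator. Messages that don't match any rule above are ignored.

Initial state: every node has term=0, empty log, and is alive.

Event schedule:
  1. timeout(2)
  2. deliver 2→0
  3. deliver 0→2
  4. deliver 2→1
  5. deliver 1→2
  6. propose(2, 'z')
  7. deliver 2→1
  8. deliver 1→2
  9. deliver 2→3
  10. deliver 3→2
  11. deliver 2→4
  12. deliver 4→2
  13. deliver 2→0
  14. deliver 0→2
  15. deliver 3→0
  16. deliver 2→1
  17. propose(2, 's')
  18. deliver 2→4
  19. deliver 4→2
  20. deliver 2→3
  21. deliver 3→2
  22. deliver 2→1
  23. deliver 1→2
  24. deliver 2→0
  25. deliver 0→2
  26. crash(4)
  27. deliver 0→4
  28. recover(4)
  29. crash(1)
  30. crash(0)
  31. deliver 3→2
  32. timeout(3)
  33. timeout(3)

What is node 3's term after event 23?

1

step 1 timeout(2): 2={cand,t=1,log=-}
step 2 deliver 2→0: 0={foll,t=1,log=-}
step 3 deliver 0→2: —
step 4 deliver 2→1: 1={foll,t=1,log=-}
step 5 deliver 1→2: 2={lead,t=1,log=-}
step 6 propose(2,'z'): 2={lead,t=1,log=z}
step 7 deliver 2→1: 1={foll,t=1,log=z}
step 8 deliver 1→2: —
step 9 deliver 2→3: 3={foll,t=1,log=-}
step 10 deliver 3→2: —
step 11 deliver 2→4: 4={foll,t=1,log=-}
step 12 deliver 4→2: —
step 13 deliver 2→0: 0={foll,t=1,log=z}
step 14 deliver 0→2: —
step 15 deliver 3→0: —
step 16 deliver 2→1: —
step 17 propose(2,'s'): 2={lead,t=1,log=z,s}
step 18 deliver 2→4: 4={foll,t=1,log=z}
step 19 deliver 4→2: —
step 20 deliver 2→3: 3={foll,t=1,log=z}
step 21 deliver 3→2: —
step 22 deliver 2→1: 1={foll,t=1,log=z,s}
step 23 deliver 1→2: —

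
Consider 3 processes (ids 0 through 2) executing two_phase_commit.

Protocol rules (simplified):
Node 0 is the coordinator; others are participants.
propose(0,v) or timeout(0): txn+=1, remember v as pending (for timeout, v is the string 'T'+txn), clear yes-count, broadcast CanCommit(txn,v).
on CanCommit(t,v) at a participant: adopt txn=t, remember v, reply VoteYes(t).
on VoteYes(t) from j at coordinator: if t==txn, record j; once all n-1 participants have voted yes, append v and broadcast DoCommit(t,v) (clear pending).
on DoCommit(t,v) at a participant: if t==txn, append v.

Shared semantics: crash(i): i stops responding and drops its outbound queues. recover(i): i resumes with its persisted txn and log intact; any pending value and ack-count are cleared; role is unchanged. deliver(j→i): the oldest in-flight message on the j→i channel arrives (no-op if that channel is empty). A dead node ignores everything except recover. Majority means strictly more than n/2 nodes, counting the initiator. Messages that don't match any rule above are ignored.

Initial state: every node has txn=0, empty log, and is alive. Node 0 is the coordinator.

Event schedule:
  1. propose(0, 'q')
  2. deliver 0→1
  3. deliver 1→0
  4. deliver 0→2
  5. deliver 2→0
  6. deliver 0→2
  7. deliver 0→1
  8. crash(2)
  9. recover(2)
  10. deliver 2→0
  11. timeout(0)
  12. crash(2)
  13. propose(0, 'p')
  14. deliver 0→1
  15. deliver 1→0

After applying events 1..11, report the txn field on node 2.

1. propose(0,'q'):  <0:coor t1 ->
2. deliver 0→1:  <1:part t1 ->
3. deliver 1→0:  nop
4. deliver 0→2:  <2:part t1 ->
5. deliver 2→0:  <0:coor t1 q>
6. deliver 0→2:  <2:part t1 q>
7. deliver 0→1:  <1:part t1 q>
8. crash(2):  <2:✗part t1 q>
9. recover(2):  <2:part t1 q>
10. deliver 2→0:  nop
11. timeout(0):  <0:coor t2 q>

1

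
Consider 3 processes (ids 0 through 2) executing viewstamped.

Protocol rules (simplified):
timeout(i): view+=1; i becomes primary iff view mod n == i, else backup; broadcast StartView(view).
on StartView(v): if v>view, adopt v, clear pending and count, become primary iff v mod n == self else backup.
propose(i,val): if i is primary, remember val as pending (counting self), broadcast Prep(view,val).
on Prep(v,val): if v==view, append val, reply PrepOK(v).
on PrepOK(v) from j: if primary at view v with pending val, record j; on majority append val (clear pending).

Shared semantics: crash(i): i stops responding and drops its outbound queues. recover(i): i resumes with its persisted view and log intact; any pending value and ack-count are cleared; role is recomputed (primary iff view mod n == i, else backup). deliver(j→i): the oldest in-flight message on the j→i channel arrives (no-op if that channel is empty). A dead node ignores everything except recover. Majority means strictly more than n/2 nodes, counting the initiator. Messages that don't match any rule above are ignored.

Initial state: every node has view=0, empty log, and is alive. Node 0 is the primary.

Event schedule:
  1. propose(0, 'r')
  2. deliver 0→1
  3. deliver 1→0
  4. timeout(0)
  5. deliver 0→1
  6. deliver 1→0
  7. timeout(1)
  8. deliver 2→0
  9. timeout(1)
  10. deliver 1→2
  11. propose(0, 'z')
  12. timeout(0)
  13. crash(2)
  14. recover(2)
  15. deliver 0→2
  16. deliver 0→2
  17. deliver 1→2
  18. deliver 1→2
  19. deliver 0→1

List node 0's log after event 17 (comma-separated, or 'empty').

r

[1] propose(0,'r') → ∅
[2] deliver 0→1 → N1(back v0 [r])
[3] deliver 1→0 → N0(prim v0 [r])
[4] timeout(0) → N0(back v1 [r])
[5] deliver 0→1 → N1(prim v1 [r])
[6] deliver 1→0 → ∅
[7] timeout(1) → N1(back v2 [r])
[8] deliver 2→0 → ∅
[9] timeout(1) → N1(back v3 [r])
[10] deliver 1→2 → N2(prim v2 [-])
[11] propose(0,'z') → ∅
[12] timeout(0) → N0(back v2 [r])
[13] crash(2) → N2(✗prim v2 [-])
[14] recover(2) → N2(prim v2 [-])
[15] deliver 0→2 → ∅
[16] deliver 0→2 → ∅
[17] deliver 1→2 → N2(back v3 [-])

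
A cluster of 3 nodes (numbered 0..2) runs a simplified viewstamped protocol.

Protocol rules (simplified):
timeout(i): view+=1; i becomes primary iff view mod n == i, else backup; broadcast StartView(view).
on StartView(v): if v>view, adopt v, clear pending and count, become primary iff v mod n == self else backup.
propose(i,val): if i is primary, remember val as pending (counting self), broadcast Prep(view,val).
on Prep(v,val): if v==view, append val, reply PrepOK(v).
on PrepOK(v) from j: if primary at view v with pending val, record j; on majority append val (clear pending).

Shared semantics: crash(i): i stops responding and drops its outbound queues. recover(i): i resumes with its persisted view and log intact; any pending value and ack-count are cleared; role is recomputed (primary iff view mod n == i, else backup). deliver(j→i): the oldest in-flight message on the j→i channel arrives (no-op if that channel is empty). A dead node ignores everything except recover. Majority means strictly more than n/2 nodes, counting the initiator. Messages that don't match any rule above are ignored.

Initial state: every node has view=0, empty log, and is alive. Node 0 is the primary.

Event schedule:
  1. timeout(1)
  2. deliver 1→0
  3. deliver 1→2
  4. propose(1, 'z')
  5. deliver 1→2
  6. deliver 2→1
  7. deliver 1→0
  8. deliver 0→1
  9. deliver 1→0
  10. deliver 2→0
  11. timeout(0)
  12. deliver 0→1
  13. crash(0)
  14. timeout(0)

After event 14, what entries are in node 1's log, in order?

z

after 1 — timeout(1): n1:prim/v1/[-]
after 2 — deliver 1→0: n0:back/v1/[-]
after 3 — deliver 1→2: n2:back/v1/[-]
after 4 — propose(1,'z'): ·
after 5 — deliver 1→2: n2:back/v1/[z]
after 6 — deliver 2→1: n1:prim/v1/[z]
after 7 — deliver 1→0: n0:back/v1/[z]
after 8 — deliver 0→1: ·
after 9 — deliver 1→0: ·
after 10 — deliver 2→0: ·
after 11 — timeout(0): n0:back/v2/[z]
after 12 — deliver 0→1: n1:back/v2/[z]
after 13 — crash(0): n0:✗back/v2/[z]
after 14 — timeout(0): ·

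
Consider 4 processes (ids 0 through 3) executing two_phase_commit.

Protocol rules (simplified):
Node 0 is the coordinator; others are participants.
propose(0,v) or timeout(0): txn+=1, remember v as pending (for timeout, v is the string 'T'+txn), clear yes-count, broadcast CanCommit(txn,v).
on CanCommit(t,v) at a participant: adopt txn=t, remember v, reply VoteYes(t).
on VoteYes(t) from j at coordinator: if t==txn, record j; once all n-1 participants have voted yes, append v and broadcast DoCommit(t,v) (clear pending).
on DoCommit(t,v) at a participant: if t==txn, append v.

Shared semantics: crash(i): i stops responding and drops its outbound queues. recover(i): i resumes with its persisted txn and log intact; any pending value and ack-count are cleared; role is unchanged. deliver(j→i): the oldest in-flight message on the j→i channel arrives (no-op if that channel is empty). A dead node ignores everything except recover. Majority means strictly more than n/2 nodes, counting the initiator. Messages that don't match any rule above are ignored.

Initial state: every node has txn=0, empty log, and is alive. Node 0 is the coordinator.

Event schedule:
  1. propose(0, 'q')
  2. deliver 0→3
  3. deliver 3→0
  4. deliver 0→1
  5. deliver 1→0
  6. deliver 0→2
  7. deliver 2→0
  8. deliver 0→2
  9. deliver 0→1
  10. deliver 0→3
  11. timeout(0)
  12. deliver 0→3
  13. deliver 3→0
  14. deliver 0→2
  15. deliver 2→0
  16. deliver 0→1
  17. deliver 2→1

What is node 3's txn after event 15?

[1] propose(0,'q') → N0(coor t1 [-])
[2] deliver 0→3 → N3(part t1 [-])
[3] deliver 3→0 → ∅
[4] deliver 0→1 → N1(part t1 [-])
[5] deliver 1→0 → ∅
[6] deliver 0→2 → N2(part t1 [-])
[7] deliver 2→0 → N0(coor t1 [q])
[8] deliver 0→2 → N2(part t1 [q])
[9] deliver 0→1 → N1(part t1 [q])
[10] deliver 0→3 → N3(part t1 [q])
[11] timeout(0) → N0(coor t2 [q])
[12] deliver 0→3 → N3(part t2 [q])
[13] deliver 3→0 → ∅
[14] deliver 0→2 → N2(part t2 [q])
[15] deliver 2→0 → ∅

2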